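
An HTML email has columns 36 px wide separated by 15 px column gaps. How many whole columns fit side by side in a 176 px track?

3 columns: 3·36 + 2·15 = 138 px ≤ 176.
4 columns: 189 px > 176. So 3.

3 columns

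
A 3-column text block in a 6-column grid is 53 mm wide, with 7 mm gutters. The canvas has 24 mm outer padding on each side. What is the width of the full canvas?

53 − 2·7 = 39; ÷3 gives c = 13 mm.
Adding margins, columns and gutters: 48 + 78 + 35 = 161 mm.

161 mm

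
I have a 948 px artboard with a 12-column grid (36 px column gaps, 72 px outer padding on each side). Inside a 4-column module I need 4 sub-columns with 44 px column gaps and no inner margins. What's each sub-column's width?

Subtract both margins: 948 − 2·72 = 804 px.
12 columns + 11 column gaps: 12c + 11·36 = 804.
12c = 804 − 396 = 408, so c = 34 px.
4-column span = 4·34 + 3·36 = 244 px.
Subtracting 3 column gaps of 44 leaves 112 for 4 columns, so d = 28 px.

28 px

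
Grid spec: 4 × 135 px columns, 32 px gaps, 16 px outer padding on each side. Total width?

668 px

Canvas = 2·16 + 4·135 + 3·32 = 32 + 540 + 96 = 668 px.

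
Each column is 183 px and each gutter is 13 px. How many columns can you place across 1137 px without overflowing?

k columns need k·183 + (k−1)·13 = k·196 − 13.
k·196 − 13 ≤ 1137 → k ≤ 1150 / 196 ≈ 5.87, so k = 5.

5 columns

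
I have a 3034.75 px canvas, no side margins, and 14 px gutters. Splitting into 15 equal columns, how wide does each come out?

189.25 px

15 columns + 14 gutters: 15c + 14·14 = 3034.75.
15c = 3034.75 − 196 = 2838.75, so c = 189.25 px.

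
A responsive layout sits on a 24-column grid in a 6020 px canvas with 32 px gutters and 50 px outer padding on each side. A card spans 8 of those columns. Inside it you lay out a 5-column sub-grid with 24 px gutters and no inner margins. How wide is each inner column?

371.2 px

Take off 100 px of margins, leaving 5920 px.
24c + 23·32 = 5920 → 24c = 5184 → c = 216 px.
Span of 8: 8·216 + 7·32 = 1728 + 224 = 1952 px.
5d + 4·24 = 1952 → 5d = 1856 → d = 371.2 px.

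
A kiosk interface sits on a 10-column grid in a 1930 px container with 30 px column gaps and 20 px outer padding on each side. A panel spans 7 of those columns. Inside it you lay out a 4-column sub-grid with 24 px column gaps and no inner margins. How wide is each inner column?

Outer content = 1930 − 2·20 = 1890 px.
10 columns + 9 column gaps: 10c + 9·30 = 1890.
10c = 1890 − 270 = 1620, so c = 162 px.
7-column span = 7·162 + 6·30 = 1314 px.
1314 − 3·24 = 1242; ÷4 gives d = 310.5 px.

310.5 px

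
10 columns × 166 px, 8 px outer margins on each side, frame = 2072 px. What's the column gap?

44 px

Content width = 2072 − 2·8 = 2056 px.
10·166 + 9g = 2056 → 9g = 396 → g = 44 px.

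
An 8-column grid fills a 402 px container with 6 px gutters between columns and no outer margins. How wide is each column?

45 px

Subtracting 7 gutters of 6 leaves 360 for 8 columns, so c = 45 px.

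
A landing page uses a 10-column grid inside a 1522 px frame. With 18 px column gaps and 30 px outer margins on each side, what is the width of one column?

130 px

Inside the margins: 1522 − 60 = 1462 px.
Subtracting 9 column gaps of 18 leaves 1300 for 10 columns, so c = 130 px.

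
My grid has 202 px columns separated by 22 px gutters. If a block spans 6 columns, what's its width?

1322 px

Span of 6: 6·202 + 5·22 = 1212 + 110 = 1322 px.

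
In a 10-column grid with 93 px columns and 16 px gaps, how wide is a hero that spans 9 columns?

Span of 9: 9·93 + 8·16 = 837 + 128 = 965 px.

965 px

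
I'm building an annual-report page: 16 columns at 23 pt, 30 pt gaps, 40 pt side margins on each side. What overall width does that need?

Canvas = 2·40 + 16·23 + 15·30 = 80 + 368 + 450 = 898 pt.

898 pt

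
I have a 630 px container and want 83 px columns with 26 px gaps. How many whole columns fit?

Each extra column adds 83 + 26 = 109 px.
(630 + 26) / 109 = 6.02, so 6 columns fit.

6 columns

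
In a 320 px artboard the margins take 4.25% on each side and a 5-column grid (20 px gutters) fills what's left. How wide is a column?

42.56 px

Margins: 4.25% × 320 = 13.6 px each, so content = 320 − 27.2 = 292.8 px.
292.8 − 4·20 = 212.8; ÷5 gives c = 42.56 px.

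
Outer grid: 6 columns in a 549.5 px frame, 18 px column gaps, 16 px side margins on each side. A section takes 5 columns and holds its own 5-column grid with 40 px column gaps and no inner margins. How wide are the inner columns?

Take off 32 px of margins, leaving 517.5 px.
6c + 5·18 = 517.5 → 6c = 427.5 → c = 71.25 px.
5-column span = 5·71.25 + 4·18 = 428.25 px.
5d + 4·40 = 428.25 → 5d = 268.25 → d = 53.65 px.

53.65 px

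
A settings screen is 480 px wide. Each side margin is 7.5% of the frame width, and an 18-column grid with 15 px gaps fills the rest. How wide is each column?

Margins: 7.5% × 480 = 36 px each, so content = 480 − 72 = 408 px.
18 columns + 17 gaps: 18c + 17·15 = 408.
18c = 408 − 255 = 153, so c = 8.5 px.

8.5 px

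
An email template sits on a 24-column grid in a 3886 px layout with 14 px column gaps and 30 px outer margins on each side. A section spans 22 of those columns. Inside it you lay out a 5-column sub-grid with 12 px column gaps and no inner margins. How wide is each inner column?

691.6 px

Take off 60 px of margins, leaving 3826 px.
24c + 23·14 = 3826 → 24c = 3504 → c = 146 px.
22-column span = 22·146 + 21·14 = 3506 px.
5d + 4·12 = 3506 → 5d = 3458 → d = 691.6 px.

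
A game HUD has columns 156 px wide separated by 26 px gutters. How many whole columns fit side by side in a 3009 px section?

16 columns

16 columns: 16·156 + 15·26 = 2886 px ≤ 3009.
17 columns: 3068 px > 3009. So 16.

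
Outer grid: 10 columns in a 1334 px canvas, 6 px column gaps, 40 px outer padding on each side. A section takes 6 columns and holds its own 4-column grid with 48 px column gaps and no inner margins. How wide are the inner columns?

Take off 80 px of margins, leaving 1254 px.
10 columns + 9 column gaps: 10c + 9·6 = 1254.
10c = 1254 − 54 = 1200, so c = 120 px.
Span of 6: 6·120 + 5·6 = 720 + 30 = 750 px.
Subtracting 3 column gaps of 48 leaves 606 for 4 columns, so d = 151.5 px.

151.5 px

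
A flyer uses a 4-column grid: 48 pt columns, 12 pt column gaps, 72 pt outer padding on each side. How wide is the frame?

372 pt

Adding margins, columns and gutters: 144 + 192 + 36 = 372 pt.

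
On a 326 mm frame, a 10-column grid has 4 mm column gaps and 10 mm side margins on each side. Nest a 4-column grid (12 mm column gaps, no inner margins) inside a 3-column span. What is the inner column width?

13.25 mm

Subtract both margins: 326 − 2·10 = 306 mm.
Subtracting 9 column gaps of 4 leaves 270 for 10 columns, so c = 27 mm.
Span of 3: 3·27 + 2·4 = 81 + 8 = 89 mm.
4 columns + 3 column gaps: 4d + 3·12 = 89.
4d = 89 − 36 = 53, so d = 13.25 mm.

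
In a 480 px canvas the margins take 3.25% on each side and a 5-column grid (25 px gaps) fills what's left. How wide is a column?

69.76 px

480 × (1 − 2·3.25%) = 480 × 93.5% = 448.8 px for the columns.
448.8 − 4·25 = 348.8; ÷5 gives c = 69.76 px.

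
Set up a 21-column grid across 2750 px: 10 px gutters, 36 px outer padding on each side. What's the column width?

Inside the margins: 2750 − 72 = 2678 px.
21c + 20·10 = 2678 → 21c = 2478 → c = 118 px.

118 px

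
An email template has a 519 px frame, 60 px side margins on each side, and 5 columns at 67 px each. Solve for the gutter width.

Subtract both margins: 519 − 2·60 = 399 px.
5·67 + 4g = 399 → 4g = 64 → g = 16 px.

16 px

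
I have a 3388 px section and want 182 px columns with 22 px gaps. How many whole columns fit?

16 columns

k columns need k·182 + (k−1)·22 = k·204 − 22.
k·204 − 22 ≤ 3388 → k ≤ 3410 / 204 ≈ 16.72, so k = 16.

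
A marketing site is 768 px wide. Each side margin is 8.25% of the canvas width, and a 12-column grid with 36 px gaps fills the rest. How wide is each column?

Margins: 8.25% × 768 = 63.36 px each, so content = 768 − 126.72 = 641.28 px.
12 columns + 11 gaps: 12c + 11·36 = 641.28.
12c = 641.28 − 396 = 245.28, so c = 20.44 px.

20.44 px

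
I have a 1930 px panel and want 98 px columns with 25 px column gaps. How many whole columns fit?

k columns need k·98 + (k−1)·25 = k·123 − 25.
k·123 − 25 ≤ 1930 → k ≤ 1955 / 123 ≈ 15.89, so k = 15.

15 columns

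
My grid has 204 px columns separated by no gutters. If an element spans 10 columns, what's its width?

2040 px

10-column span = 10·204 = 2040 px.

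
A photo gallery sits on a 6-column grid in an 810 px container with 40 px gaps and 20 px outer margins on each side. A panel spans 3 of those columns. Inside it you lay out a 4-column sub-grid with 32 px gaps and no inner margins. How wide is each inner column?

67.25 px

Take off 40 px of margins, leaving 770 px.
6 columns + 5 gaps: 6c + 5·40 = 770.
6c = 770 − 200 = 570, so c = 95 px.
3-column span = 3·95 + 2·40 = 365 px.
4 columns + 3 gaps: 4d + 3·32 = 365.
4d = 365 − 96 = 269, so d = 67.25 px.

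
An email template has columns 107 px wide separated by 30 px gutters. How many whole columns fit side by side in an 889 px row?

6 columns

k columns need k·107 + (k−1)·30 = k·137 − 30.
k·137 − 30 ≤ 889 → k ≤ 919 / 137 ≈ 6.71, so k = 6.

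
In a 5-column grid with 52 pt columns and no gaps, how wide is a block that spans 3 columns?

3-column span = 3·52 = 156 pt.

156 pt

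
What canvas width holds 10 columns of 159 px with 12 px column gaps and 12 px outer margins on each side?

1722 px

Canvas = 2·12 + 10·159 + 9·12 = 24 + 1590 + 108 = 1722 px.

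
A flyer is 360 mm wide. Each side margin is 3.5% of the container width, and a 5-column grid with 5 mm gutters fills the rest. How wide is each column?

62.96 mm

Each margin = 3.5% of 360 = 12.6 mm; content = 360 − 2·12.6 = 334.8 mm.
Subtracting 4 gutters of 5 leaves 314.8 for 5 columns, so c = 62.96 mm.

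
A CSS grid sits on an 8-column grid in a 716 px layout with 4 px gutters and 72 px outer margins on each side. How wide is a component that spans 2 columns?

Subtract both margins: 716 − 2·72 = 572 px.
8 columns + 7 gutters: 8c + 7·4 = 572.
8c = 572 − 28 = 544, so c = 68 px.
Span of 2: 2·68 + 1·4 = 136 + 4 = 140 px.

140 px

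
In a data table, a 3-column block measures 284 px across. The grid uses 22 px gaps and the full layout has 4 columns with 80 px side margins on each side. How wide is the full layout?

284 − 2·22 = 240; ÷3 gives c = 80 px.
Adding margins, columns and gutters: 160 + 320 + 66 = 546 px.

546 px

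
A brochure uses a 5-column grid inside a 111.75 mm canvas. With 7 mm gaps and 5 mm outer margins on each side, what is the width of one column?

Take off 10 mm of margins, leaving 101.75 mm.
5 columns + 4 gaps: 5c + 4·7 = 101.75.
5c = 101.75 − 28 = 73.75, so c = 14.75 mm.

14.75 mm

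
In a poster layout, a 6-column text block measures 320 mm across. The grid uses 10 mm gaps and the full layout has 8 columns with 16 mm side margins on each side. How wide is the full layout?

462 mm

Subtracting 5 gaps of 10 leaves 270 for 6 columns, so c = 45 mm.
Adding margins, columns and gutters: 32 + 360 + 70 = 462 mm.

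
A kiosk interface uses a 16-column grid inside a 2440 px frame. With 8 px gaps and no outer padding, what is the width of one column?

145 px

Subtracting 15 gaps of 8 leaves 2320 for 16 columns, so c = 145 px.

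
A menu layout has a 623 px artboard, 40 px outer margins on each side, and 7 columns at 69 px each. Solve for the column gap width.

10 px

Content width = 623 − 2·40 = 543 px.
7·69 + 6g = 543 → 6g = 60 → g = 10 px.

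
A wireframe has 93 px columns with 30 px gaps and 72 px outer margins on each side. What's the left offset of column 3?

Column 3 starts at margin + 2·(column + gutter) = 72 + 2·123 = 318 px.

318 px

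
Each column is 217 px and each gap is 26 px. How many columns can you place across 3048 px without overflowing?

12 columns

Each extra column adds 217 + 26 = 243 px.
(3048 + 26) / 243 = 12.65, so 12 columns fit.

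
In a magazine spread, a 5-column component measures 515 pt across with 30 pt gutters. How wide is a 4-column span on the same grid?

406 pt

5 columns + 4 gutters: 5c + 4·30 = 515.
5c = 515 − 120 = 395, so c = 79 pt.
4 columns plus 3 gutters: 316 + 90 = 406 pt.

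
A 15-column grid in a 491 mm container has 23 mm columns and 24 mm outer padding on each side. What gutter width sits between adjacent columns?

Inside the margins: 491 − 48 = 443 mm.
15·23 + 14g = 443 → 14g = 98 → g = 7 mm.

7 mm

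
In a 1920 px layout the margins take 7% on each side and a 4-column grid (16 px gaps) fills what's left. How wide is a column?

1920 × (1 − 2·7%) = 1920 × 86% = 1651.2 px for the columns.
4c + 3·16 = 1651.2 → 4c = 1603.2 → c = 400.8 px.

400.8 px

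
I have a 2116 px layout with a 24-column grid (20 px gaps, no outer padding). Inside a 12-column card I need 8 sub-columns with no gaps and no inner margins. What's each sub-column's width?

131 px

24c + 23·20 = 2116 → 24c = 1656 → c = 69 px.
Span of 12: 12·69 + 11·20 = 828 + 220 = 1048 px.
8d = 1048 → d = 131 px.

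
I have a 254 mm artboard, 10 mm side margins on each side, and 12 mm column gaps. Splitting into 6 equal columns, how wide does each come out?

Content width = 254 − 2·10 = 234 mm.
6c + 5·12 = 234 → 6c = 174 → c = 29 mm.

29 mm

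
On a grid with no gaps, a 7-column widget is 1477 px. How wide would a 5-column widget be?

With no gaps, each column is 1477/7 = 211 px.
With no gaps, 5 columns span 5·211 = 1055 px.

1055 px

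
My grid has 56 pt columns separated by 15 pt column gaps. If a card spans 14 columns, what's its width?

14 columns plus 13 column gaps: 784 + 195 = 979 pt.

979 pt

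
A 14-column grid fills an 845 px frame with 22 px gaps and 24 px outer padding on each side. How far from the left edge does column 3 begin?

Take off 48 px of margins, leaving 797 px.
Subtracting 13 gaps of 22 leaves 511 for 14 columns, so c = 36.5 px.
Column 3 starts at margin + 2·(column + gutter) = 24 + 2·58.5 = 141 px.

141 px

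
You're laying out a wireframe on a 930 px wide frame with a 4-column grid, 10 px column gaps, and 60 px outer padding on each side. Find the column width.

195 px

Subtract both margins: 930 − 2·60 = 810 px.
810 − 3·10 = 780; ÷4 gives c = 195 px.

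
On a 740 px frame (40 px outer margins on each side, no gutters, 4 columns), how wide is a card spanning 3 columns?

Subtract both margins: 740 − 2·40 = 660 px.
660 / 4 = 165 px per column.
With no gutters, 3 columns span 3·165 = 495 px.

495 px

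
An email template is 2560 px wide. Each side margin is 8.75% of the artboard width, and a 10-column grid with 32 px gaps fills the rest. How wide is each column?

Margins: 8.75% × 2560 = 224 px each, so content = 2560 − 448 = 2112 px.
2112 − 9·32 = 1824; ÷10 gives c = 182.4 px.

182.4 px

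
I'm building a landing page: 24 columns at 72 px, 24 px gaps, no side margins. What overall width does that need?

2280 px

Canvas = 24·72 + 23·24 = 1728 + 552 = 2280 px.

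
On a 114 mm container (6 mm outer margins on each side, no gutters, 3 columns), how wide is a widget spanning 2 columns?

Inside the margins: 114 − 12 = 102 mm.
With no gutters, each column is 102/3 = 34 mm.
2-column span = 2·34 = 68 mm.

68 mm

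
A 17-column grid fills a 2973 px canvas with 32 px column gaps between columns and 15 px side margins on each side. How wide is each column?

Content width = 2973 − 2·15 = 2943 px.
17c + 16·32 = 2943 → 17c = 2431 → c = 143 px.

143 px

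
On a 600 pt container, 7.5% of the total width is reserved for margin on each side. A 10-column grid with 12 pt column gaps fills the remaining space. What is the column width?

40.2 pt

Each margin = 7.5% of 600 = 45 pt; content = 600 − 2·45 = 510 pt.
10c + 9·12 = 510 → 10c = 402 → c = 40.2 pt.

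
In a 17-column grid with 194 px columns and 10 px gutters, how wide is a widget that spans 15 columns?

15-column span = 15·194 + 14·10 = 3050 px.

3050 px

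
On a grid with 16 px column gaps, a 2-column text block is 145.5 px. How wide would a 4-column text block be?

307 px

2c + 1·16 = 145.5 → 2c = 129.5 → c = 64.75 px.
4 columns plus 3 column gaps: 259 + 48 = 307 px.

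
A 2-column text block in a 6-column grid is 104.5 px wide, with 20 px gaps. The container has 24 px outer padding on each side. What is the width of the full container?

401.5 px

Subtracting 1 gap of 20 leaves 84.5 for 2 columns, so c = 42.25 px.
Container = 2·24 + 6·42.25 + 5·20 = 48 + 253.5 + 100 = 401.5 px.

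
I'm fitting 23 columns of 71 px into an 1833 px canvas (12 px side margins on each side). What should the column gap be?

8 px

Take off 24 px of margins, leaving 1809 px.
23 columns take 23·71 = 1633 px; remaining 176 splits into 22 column gaps.
g = 176 / 22 = 8 px.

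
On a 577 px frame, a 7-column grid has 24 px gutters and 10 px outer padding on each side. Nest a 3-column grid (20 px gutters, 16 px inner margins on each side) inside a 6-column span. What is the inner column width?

Outer content = 577 − 2·10 = 557 px.
557 − 6·24 = 413; ÷7 gives c = 59 px.
6-column span = 6·59 + 5·24 = 474 px.
Inner content = 474 − 2·16 = 442 px.
442 − 2·20 = 402; ÷3 gives d = 134 px.

134 px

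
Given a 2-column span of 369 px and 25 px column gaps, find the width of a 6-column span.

Subtracting 1 column gap of 25 leaves 344 for 2 columns, so c = 172 px.
6 columns plus 5 column gaps: 1032 + 125 = 1157 px.

1157 px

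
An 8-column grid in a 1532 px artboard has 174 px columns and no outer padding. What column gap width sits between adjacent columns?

8·174 + 7g = 1532 → 7g = 140 → g = 20 px.

20 px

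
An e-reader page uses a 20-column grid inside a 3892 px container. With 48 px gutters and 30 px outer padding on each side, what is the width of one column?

146 px

Inside the margins: 3892 − 60 = 3832 px.
20 columns + 19 gutters: 20c + 19·48 = 3832.
20c = 3832 − 912 = 2920, so c = 146 px.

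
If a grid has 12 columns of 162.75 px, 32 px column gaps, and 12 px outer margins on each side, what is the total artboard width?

2329 px

Artboard = 2·12 + 12·162.75 + 11·32 = 24 + 1953 + 352 = 2329 px.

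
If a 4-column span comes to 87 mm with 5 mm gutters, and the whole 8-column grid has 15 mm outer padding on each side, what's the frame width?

209 mm

Subtracting 3 gutters of 5 leaves 72 for 4 columns, so c = 18 mm.
Frame = 2·15 + 8·18 + 7·5 = 30 + 144 + 35 = 209 mm.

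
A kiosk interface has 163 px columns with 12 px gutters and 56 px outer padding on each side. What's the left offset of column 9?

Each column+gutter stride is 175 px; 8 of them past the 56 px margin is 56 + 1400 = 1456 px.

1456 px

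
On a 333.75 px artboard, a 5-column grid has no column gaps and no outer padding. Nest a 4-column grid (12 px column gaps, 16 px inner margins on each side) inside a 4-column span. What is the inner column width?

With no column gaps, each column is 333.75/5 = 66.75 px.
4-column span = 4·66.75 = 267 px.
Inner content = 267 − 2·16 = 235 px.
4d + 3·12 = 235 → 4d = 199 → d = 49.75 px.

49.75 px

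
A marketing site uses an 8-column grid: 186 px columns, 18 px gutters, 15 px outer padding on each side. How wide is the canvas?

Total width: 2·15 + 8·186 + 7·18 = 1644 px.

1644 px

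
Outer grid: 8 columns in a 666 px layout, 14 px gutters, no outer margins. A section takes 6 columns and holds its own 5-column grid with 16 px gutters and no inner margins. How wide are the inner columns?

86.4 px

666 − 7·14 = 568; ÷8 gives c = 71 px.
Span of 6: 6·71 + 5·14 = 426 + 70 = 496 px.
Subtracting 4 gutters of 16 leaves 432 for 5 columns, so d = 86.4 px.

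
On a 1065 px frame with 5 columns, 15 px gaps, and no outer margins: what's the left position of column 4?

648 px

5c + 4·15 = 1065 → 5c = 1005 → c = 201 px.
Each column+gutter stride is 216 px; with no margin, 3 of them is 648 px.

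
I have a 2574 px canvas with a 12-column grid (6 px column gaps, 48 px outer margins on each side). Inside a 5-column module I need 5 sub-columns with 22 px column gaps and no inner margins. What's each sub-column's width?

Outer content = 2574 − 2·48 = 2478 px.
2478 − 11·6 = 2412; ÷12 gives c = 201 px.
5 columns plus 4 column gaps: 1005 + 24 = 1029 px.
5d + 4·22 = 1029 → 5d = 941 → d = 188.2 px.

188.2 px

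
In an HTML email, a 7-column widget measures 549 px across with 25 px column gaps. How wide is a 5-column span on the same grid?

549 − 6·25 = 399; ÷7 gives c = 57 px.
5 columns plus 4 column gaps: 285 + 100 = 385 px.

385 px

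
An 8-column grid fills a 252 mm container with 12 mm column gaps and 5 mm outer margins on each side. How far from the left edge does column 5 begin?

132 mm

Subtract both margins: 252 − 2·5 = 242 mm.
Subtracting 7 column gaps of 12 leaves 158 for 8 columns, so c = 19.75 mm.
Column 5 starts at margin + 4·(column + gutter) = 5 + 4·31.75 = 132 mm.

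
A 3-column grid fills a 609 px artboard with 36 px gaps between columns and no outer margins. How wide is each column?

179 px

3c + 2·36 = 609 → 3c = 537 → c = 179 px.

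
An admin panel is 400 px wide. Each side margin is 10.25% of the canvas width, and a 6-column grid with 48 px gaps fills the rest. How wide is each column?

Each margin = 10.25% of 400 = 41 px; content = 400 − 2·41 = 318 px.
Subtracting 5 gaps of 48 leaves 78 for 6 columns, so c = 13 px.

13 px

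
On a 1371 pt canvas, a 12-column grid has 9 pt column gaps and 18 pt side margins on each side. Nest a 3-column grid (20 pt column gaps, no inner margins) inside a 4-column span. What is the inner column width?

Take off 36 pt of margins, leaving 1335 pt.
12 columns + 11 column gaps: 12c + 11·9 = 1335.
12c = 1335 − 99 = 1236, so c = 103 pt.
Span of 4: 4·103 + 3·9 = 412 + 27 = 439 pt.
3 columns + 2 column gaps: 3d + 2·20 = 439.
3d = 439 − 40 = 399, so d = 133 pt.

133 pt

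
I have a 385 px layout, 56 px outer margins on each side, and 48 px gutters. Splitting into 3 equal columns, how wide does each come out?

Take off 112 px of margins, leaving 273 px.
3 columns + 2 gutters: 3c + 2·48 = 273.
3c = 273 − 96 = 177, so c = 59 px.

59 px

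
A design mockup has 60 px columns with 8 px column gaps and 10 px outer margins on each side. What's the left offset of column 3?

146 px

Before column 3: the margin + 2 columns + 2 column gaps.
Offset = 10 + 2·(60 + 8) = 10 + 136 = 146 px.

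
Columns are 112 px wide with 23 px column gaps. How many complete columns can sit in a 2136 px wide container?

k columns need k·112 + (k−1)·23 = k·135 − 23.
k·135 − 23 ≤ 2136 → k ≤ 2159 / 135 ≈ 15.99, so k = 15.

15 columns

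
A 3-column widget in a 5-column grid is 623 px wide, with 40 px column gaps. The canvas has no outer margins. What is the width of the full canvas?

1065 px

3c + 2·40 = 623 → 3c = 543 → c = 181 px.
Total width: 5·181 + 4·40 = 1065 px.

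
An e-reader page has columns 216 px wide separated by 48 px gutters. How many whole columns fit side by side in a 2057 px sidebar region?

7 columns

Each extra column adds 216 + 48 = 264 px.
(2057 + 48) / 264 = 7.97, so 7 columns fit.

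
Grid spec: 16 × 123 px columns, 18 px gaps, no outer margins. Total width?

Artboard = 16·123 + 15·18 = 1968 + 270 = 2238 px.

2238 px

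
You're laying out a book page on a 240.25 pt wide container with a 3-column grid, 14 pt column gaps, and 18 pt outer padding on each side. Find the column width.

58.75 pt

Inside the margins: 240.25 − 36 = 204.25 pt.
3 columns + 2 column gaps: 3c + 2·14 = 204.25.
3c = 204.25 − 28 = 176.25, so c = 58.75 pt.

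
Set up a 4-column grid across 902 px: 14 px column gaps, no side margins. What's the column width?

215 px

902 − 3·14 = 860; ÷4 gives c = 215 px.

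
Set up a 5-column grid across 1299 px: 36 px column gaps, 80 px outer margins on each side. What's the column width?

199 px

Content width = 1299 − 2·80 = 1139 px.
Subtracting 4 column gaps of 36 leaves 995 for 5 columns, so c = 199 px.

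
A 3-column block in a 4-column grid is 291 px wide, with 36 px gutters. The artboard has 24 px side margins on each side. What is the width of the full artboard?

448 px

3 columns + 2 gutters: 3c + 2·36 = 291.
3c = 291 − 72 = 219, so c = 73 px.
Adding margins, columns and gutters: 48 + 292 + 108 = 448 px.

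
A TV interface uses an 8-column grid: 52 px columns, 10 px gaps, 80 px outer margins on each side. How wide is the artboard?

Artboard = 2·80 + 8·52 + 7·10 = 160 + 416 + 70 = 646 px.

646 px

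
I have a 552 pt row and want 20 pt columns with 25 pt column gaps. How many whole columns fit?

Each extra column adds 20 + 25 = 45 pt.
(552 + 25) / 45 = 12.82, so 12 columns fit.

12 columns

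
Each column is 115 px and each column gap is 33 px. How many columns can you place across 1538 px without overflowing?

10 columns

Each extra column adds 115 + 33 = 148 px.
(1538 + 33) / 148 = 10.61, so 10 columns fit.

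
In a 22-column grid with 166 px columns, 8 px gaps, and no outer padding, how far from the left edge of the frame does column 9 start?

No margin, so column 9 starts at 8·(column + gutter) = 8·174 = 1392 px.

1392 px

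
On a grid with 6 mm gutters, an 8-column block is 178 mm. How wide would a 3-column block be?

63 mm

Subtracting 7 gutters of 6 leaves 136 for 8 columns, so c = 17 mm.
3 columns plus 2 gutters: 51 + 12 = 63 mm.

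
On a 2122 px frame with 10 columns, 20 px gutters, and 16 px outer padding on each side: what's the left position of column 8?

1493 px

Take off 32 px of margins, leaving 2090 px.
10c + 9·20 = 2090 → 10c = 1910 → c = 191 px.
Column 8 starts at margin + 7·(column + gutter) = 16 + 7·211 = 1493 px.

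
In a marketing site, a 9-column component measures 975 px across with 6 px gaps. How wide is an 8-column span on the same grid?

866 px

Subtracting 8 gaps of 6 leaves 927 for 9 columns, so c = 103 px.
8-column span = 8·103 + 7·6 = 866 px.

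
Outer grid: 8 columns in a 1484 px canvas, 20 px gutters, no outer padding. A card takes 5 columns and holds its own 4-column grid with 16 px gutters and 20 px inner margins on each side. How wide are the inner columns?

8c + 7·20 = 1484 → 8c = 1344 → c = 168 px.
5-column span = 5·168 + 4·20 = 920 px.
Inner content = 920 − 2·20 = 880 px.
4d + 3·16 = 880 → 4d = 832 → d = 208 px.

208 px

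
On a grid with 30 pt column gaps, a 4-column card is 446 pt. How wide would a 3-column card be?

4 columns + 3 column gaps: 4c + 3·30 = 446.
4c = 446 − 90 = 356, so c = 89 pt.
Span of 3: 3·89 + 2·30 = 267 + 60 = 327 pt.

327 pt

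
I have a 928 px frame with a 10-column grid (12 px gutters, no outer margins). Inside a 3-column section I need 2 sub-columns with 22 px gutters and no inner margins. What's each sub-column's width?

124 px

Subtracting 9 gutters of 12 leaves 820 for 10 columns, so c = 82 px.
3-column span = 3·82 + 2·12 = 270 px.
270 − 1·22 = 248; ÷2 gives d = 124 px.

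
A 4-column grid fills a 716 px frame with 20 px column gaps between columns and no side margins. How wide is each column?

Subtracting 3 column gaps of 20 leaves 656 for 4 columns, so c = 164 px.

164 px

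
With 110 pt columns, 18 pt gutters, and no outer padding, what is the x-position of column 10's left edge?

Each column+gutter stride is 128 pt; with no margin, 9 of them is 1152 pt.

1152 pt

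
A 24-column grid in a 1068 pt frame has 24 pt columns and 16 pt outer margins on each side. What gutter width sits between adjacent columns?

20 pt

Content width = 1068 − 2·16 = 1036 pt.
24 columns take 24·24 = 576 pt; remaining 460 splits into 23 gutters.
g = 460 / 23 = 20 pt.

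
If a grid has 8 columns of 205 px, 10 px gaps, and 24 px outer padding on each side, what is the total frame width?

1758 px

Frame = 2·24 + 8·205 + 7·10 = 48 + 1640 + 70 = 1758 px.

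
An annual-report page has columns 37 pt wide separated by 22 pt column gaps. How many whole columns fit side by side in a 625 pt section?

Each extra column adds 37 + 22 = 59 pt.
(625 + 22) / 59 = 10.97, so 10 columns fit.

10 columns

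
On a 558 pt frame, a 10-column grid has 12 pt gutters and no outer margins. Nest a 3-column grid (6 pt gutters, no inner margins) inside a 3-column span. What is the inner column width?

49 pt

558 − 9·12 = 450; ÷10 gives c = 45 pt.
3-column span = 3·45 + 2·12 = 159 pt.
3 columns + 2 gutters: 3d + 2·6 = 159.
3d = 159 − 12 = 147, so d = 49 pt.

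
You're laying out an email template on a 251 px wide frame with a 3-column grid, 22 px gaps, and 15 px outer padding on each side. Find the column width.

Inside the margins: 251 − 30 = 221 px.
Subtracting 2 gaps of 22 leaves 177 for 3 columns, so c = 59 px.

59 px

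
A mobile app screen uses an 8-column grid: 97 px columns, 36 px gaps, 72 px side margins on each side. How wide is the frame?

Adding margins, columns and gutters: 144 + 776 + 252 = 1172 px.

1172 px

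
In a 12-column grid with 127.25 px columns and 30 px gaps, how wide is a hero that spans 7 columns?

1070.75 px

Span of 7: 7·127.25 + 6·30 = 890.75 + 180 = 1070.75 px.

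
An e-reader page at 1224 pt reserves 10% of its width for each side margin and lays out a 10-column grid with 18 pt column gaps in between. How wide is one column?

81.72 pt

1224 × (1 − 2·10%) = 1224 × 80% = 979.2 pt for the columns.
10 columns + 9 column gaps: 10c + 9·18 = 979.2.
10c = 979.2 − 162 = 817.2, so c = 81.72 pt.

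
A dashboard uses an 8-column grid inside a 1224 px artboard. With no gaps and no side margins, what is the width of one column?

153 px

With no gaps, each column is 1224/8 = 153 px.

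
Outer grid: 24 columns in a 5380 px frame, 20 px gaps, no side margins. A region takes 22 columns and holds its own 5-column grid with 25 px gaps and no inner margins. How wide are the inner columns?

24c + 23·20 = 5380 → 24c = 4920 → c = 205 px.
Span of 22: 22·205 + 21·20 = 4510 + 420 = 4930 px.
Subtracting 4 gaps of 25 leaves 4830 for 5 columns, so d = 966 px.

966 px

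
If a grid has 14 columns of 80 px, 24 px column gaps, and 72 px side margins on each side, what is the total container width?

1576 px

Total width: 2·72 + 14·80 + 13·24 = 1576 px.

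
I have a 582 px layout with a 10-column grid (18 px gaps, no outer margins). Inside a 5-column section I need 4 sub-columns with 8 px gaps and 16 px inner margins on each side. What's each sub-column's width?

56.5 px

10 columns + 9 gaps: 10c + 9·18 = 582.
10c = 582 − 162 = 420, so c = 42 px.
5 columns plus 4 gaps: 210 + 72 = 282 px.
Inner content = 282 − 2·16 = 250 px.
250 − 3·8 = 226; ÷4 gives d = 56.5 px.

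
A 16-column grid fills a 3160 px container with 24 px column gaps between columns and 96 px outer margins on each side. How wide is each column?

Take off 192 px of margins, leaving 2968 px.
16c + 15·24 = 2968 → 16c = 2608 → c = 163 px.

163 px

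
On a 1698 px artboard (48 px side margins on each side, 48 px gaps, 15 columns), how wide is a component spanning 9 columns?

942 px

Content width = 1698 − 2·48 = 1602 px.
15c + 14·48 = 1602 → 15c = 930 → c = 62 px.
9-column span = 9·62 + 8·48 = 942 px.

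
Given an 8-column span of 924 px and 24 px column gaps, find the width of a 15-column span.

Subtracting 7 column gaps of 24 leaves 756 for 8 columns, so c = 94.5 px.
15 columns plus 14 column gaps: 1417.5 + 336 = 1753.5 px.

1753.5 px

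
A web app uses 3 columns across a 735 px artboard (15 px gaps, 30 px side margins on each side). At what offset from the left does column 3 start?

490 px

Subtract both margins: 735 − 2·30 = 675 px.
675 − 2·15 = 645; ÷3 gives c = 215 px.
Each column+gutter stride is 230 px; 2 of them past the 30 px margin is 30 + 460 = 490 px.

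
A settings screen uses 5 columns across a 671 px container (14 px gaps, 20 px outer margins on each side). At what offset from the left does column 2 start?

149 px

Subtract both margins: 671 − 2·20 = 631 px.
631 − 4·14 = 575; ÷5 gives c = 115 px.
Before column 2: the margin + 1 column + 1 gap.
Offset = 20 + 1·(115 + 14) = 20 + 129 = 149 px.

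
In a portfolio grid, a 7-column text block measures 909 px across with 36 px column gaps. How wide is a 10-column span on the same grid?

1314 px

7c + 6·36 = 909 → 7c = 693 → c = 99 px.
10 columns plus 9 column gaps: 990 + 324 = 1314 px.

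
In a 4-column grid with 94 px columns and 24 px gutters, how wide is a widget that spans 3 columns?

330 px

3-column span = 3·94 + 2·24 = 330 px.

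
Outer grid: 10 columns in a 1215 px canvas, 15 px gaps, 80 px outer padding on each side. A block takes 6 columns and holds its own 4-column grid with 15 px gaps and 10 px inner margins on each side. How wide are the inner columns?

Inside the margins: 1215 − 160 = 1055 px.
Subtracting 9 gaps of 15 leaves 920 for 10 columns, so c = 92 px.
6-column span = 6·92 + 5·15 = 627 px.
Inner content = 627 − 2·10 = 607 px.
4 columns + 3 gaps: 4d + 3·15 = 607.
4d = 607 − 45 = 562, so d = 140.5 px.

140.5 px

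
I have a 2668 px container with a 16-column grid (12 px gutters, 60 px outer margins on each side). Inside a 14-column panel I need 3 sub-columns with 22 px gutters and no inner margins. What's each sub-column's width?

Outer content = 2668 − 2·60 = 2548 px.
Subtracting 15 gutters of 12 leaves 2368 for 16 columns, so c = 148 px.
14 columns plus 13 gutters: 2072 + 156 = 2228 px.
3 columns + 2 gutters: 3d + 2·22 = 2228.
3d = 2228 − 44 = 2184, so d = 728 px.

728 px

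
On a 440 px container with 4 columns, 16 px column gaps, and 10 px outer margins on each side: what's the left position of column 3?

Content = 440 − 2·10 = 420 px.
4c + 3·16 = 420 → 4c = 372 → c = 93 px.
Column 3 starts at margin + 2·(column + gutter) = 10 + 2·109 = 228 px.

228 px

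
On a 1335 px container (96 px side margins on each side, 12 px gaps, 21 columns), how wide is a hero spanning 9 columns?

483 px

Inside the margins: 1335 − 192 = 1143 px.
Subtracting 20 gaps of 12 leaves 903 for 21 columns, so c = 43 px.
9 columns plus 8 gaps: 387 + 96 = 483 px.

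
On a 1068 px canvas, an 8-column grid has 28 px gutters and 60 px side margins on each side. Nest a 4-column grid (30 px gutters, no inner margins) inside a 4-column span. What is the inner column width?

Take off 120 px of margins, leaving 948 px.
8 columns + 7 gutters: 8c + 7·28 = 948.
8c = 948 − 196 = 752, so c = 94 px.
4 columns plus 3 gutters: 376 + 84 = 460 px.
460 − 3·30 = 370; ÷4 gives d = 92.5 px.

92.5 px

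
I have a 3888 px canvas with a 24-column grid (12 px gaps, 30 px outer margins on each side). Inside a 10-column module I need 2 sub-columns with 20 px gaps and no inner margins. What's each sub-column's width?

Take off 60 px of margins, leaving 3828 px.
Subtracting 23 gaps of 12 leaves 3552 for 24 columns, so c = 148 px.
10 columns plus 9 gaps: 1480 + 108 = 1588 px.
1588 − 1·20 = 1568; ÷2 gives d = 784 px.

784 px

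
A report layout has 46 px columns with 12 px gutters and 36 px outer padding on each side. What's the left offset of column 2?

94 px

Column 2 starts at margin + 1·(column + gutter) = 36 + 1·58 = 94 px.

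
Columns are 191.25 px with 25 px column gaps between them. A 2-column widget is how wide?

407.5 px

Span of 2: 2·191.25 + 1·25 = 382.5 + 25 = 407.5 px.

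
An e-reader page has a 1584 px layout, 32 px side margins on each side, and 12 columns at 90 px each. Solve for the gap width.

Inside the margins: 1584 − 64 = 1520 px.
12 columns take 12·90 = 1080 px; remaining 440 splits into 11 gaps.
g = 440 / 11 = 40 px.

40 px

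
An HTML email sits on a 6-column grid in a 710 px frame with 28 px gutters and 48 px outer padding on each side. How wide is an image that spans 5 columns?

Content width = 710 − 2·48 = 614 px.
614 − 5·28 = 474; ÷6 gives c = 79 px.
5 columns plus 4 gutters: 395 + 112 = 507 px.

507 px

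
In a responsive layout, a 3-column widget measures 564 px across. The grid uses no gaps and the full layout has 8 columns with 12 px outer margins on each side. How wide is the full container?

1528 px

3c = 564 → c = 188 px.
Container = 2·12 + 8·188 = 24 + 1504 = 1528 px.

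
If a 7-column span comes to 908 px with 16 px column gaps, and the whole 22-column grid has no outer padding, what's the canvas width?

7c + 6·16 = 908 → 7c = 812 → c = 116 px.
Canvas = 22·116 + 21·16 = 2552 + 336 = 2888 px.

2888 px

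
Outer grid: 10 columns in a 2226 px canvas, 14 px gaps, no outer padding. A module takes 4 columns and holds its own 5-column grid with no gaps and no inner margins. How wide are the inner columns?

10c + 9·14 = 2226 → 10c = 2100 → c = 210 px.
4 columns plus 3 gaps: 840 + 42 = 882 px.
5d = 882 → d = 176.4 px.

176.4 px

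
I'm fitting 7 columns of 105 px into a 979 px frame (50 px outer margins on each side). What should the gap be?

24 px

Take off 100 px of margins, leaving 879 px.
Columns use 735 px, leaving 144 px across 6 gaps = 24 px each.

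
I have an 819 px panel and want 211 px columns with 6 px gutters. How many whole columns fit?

3 columns

Each extra column adds 211 + 6 = 217 px.
(819 + 6) / 217 = 3.80, so 3 columns fit.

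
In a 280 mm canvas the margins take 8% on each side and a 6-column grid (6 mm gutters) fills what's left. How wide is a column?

Margins: 8% × 280 = 22.4 mm each, so content = 280 − 44.8 = 235.2 mm.
235.2 − 5·6 = 205.2; ÷6 gives c = 34.2 mm.

34.2 mm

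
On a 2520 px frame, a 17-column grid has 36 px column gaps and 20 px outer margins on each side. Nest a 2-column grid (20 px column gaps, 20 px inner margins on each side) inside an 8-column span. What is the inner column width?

544 px

Outer content = 2520 − 2·20 = 2480 px.
17c + 16·36 = 2480 → 17c = 1904 → c = 112 px.
Span of 8: 8·112 + 7·36 = 896 + 252 = 1148 px.
Inner content = 1148 − 2·20 = 1108 px.
2 columns + 1 column gap: 2d + 1·20 = 1108.
2d = 1108 − 20 = 1088, so d = 544 px.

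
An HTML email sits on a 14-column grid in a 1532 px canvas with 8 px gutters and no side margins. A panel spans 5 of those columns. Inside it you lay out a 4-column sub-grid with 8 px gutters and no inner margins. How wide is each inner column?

Subtracting 13 gutters of 8 leaves 1428 for 14 columns, so c = 102 px.
5-column span = 5·102 + 4·8 = 542 px.
542 − 3·8 = 518; ÷4 gives d = 129.5 px.

129.5 px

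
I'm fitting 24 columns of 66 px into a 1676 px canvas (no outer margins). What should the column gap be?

Columns use 1584 px, leaving 92 px across 23 column gaps = 4 px each.

4 px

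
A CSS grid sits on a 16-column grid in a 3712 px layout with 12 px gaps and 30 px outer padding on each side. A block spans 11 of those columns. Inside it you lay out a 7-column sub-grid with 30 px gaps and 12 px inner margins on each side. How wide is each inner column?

Inside the margins: 3712 − 60 = 3652 px.
16c + 15·12 = 3652 → 16c = 3472 → c = 217 px.
Span of 11: 11·217 + 10·12 = 2387 + 120 = 2507 px.
Inner content = 2507 − 2·12 = 2483 px.
7 columns + 6 gaps: 7d + 6·30 = 2483.
7d = 2483 − 180 = 2303, so d = 329 px.

329 px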